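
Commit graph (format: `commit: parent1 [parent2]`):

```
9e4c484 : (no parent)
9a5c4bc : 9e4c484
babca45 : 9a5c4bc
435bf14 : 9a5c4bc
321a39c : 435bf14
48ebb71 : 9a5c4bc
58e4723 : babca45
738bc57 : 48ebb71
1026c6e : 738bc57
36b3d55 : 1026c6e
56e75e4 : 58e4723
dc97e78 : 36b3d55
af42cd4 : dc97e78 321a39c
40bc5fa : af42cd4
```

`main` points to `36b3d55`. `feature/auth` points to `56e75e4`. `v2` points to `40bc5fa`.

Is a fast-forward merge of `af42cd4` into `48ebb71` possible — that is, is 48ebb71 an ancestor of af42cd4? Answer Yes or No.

Yes

A fast-forward from 48ebb71 to af42cd4 is possible iff 48ebb71 is an ancestor of af42cd4.
Ancestors of af42cd4: {1026c6e, 321a39c, 36b3d55, 435bf14, 48ebb71, 738bc57, 9a5c4bc, 9e4c484, af42cd4, dc97e78}.
48ebb71 is among them, so fast-forward is possible.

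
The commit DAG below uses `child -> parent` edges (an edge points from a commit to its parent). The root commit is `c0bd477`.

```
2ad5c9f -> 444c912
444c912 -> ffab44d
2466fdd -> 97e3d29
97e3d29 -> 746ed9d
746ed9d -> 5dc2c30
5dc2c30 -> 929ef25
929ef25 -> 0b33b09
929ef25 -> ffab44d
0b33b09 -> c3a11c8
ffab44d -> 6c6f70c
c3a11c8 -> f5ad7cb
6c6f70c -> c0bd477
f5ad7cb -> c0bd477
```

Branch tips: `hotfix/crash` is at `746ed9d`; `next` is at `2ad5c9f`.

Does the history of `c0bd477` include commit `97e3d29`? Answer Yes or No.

No

Ancestors of c0bd477: {c0bd477}.
97e3d29 is not in that set, so it is not an ancestor of c0bd477.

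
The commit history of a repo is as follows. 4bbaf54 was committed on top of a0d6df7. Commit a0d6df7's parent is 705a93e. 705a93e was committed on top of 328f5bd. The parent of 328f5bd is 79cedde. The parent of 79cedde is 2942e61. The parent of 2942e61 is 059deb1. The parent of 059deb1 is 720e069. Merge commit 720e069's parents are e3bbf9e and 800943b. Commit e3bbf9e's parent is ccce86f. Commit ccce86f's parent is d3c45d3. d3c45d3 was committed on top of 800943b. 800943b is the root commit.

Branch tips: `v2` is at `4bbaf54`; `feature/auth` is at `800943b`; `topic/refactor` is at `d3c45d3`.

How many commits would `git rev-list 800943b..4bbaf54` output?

Reachable from 4bbaf54: {059deb1, 2942e61, 328f5bd, 4bbaf54, 705a93e, 720e069, 79cedde, 800943b, a0d6df7, ccce86f, d3c45d3, e3bbf9e}.
Reachable from 800943b: {800943b}.
In 4bbaf54's history but not 800943b's: {059deb1, 2942e61, 328f5bd, 4bbaf54, 705a93e, 720e069, 79cedde, a0d6df7, ccce86f, d3c45d3, e3bbf9e} — 11 commits.

11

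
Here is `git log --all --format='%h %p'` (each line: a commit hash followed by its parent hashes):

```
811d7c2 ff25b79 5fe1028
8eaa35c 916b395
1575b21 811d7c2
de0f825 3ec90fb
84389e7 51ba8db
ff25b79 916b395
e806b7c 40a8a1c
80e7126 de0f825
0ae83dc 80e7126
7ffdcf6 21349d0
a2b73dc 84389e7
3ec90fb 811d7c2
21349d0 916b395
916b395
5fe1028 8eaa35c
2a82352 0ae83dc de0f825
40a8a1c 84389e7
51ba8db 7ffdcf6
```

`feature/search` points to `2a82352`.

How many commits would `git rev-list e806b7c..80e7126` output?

Reachable from 80e7126: {3ec90fb, 5fe1028, 80e7126, 811d7c2, 8eaa35c, 916b395, de0f825, ff25b79}.
Reachable from e806b7c: {21349d0, 40a8a1c, 51ba8db, 7ffdcf6, 84389e7, 916b395, e806b7c}.
In 80e7126's history but not e806b7c's: {3ec90fb, 5fe1028, 80e7126, 811d7c2, 8eaa35c, de0f825, ff25b79} — 7 commits.

7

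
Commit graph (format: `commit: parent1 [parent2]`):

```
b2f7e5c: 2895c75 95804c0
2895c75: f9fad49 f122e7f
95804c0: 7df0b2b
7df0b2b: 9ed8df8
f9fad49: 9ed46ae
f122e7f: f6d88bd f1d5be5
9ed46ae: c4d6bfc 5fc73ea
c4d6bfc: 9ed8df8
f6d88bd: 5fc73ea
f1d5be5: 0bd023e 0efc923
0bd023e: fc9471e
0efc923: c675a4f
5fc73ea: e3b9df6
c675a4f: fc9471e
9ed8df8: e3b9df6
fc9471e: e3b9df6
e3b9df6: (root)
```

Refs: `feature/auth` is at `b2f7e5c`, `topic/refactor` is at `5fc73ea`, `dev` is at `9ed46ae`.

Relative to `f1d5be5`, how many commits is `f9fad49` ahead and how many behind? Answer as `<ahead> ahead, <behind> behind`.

5 ahead, 5 behind

Reachable from f9fad49: {5fc73ea, 9ed46ae, 9ed8df8, c4d6bfc, e3b9df6, f9fad49}.
Reachable from f1d5be5: {0bd023e, 0efc923, c675a4f, e3b9df6, f1d5be5, fc9471e}.
Only in f9fad49's history (ahead): {5fc73ea, 9ed46ae, 9ed8df8, c4d6bfc, f9fad49} — 5.
Only in f1d5be5's history (behind): {0bd023e, 0efc923, c675a4f, f1d5be5, fc9471e} — 5.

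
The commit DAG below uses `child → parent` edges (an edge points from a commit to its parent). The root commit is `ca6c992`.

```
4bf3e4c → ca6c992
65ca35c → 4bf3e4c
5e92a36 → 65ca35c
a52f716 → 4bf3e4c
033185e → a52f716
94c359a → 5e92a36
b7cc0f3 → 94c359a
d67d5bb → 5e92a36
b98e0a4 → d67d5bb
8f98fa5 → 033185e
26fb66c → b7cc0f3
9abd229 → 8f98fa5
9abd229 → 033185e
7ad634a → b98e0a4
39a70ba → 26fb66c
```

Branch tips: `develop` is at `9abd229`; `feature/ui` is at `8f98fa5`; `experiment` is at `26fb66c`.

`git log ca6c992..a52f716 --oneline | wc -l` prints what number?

Reachable from a52f716: {4bf3e4c, a52f716, ca6c992}.
Reachable from ca6c992: {ca6c992}.
In a52f716's history but not ca6c992's: {4bf3e4c, a52f716} — 2 commits.

2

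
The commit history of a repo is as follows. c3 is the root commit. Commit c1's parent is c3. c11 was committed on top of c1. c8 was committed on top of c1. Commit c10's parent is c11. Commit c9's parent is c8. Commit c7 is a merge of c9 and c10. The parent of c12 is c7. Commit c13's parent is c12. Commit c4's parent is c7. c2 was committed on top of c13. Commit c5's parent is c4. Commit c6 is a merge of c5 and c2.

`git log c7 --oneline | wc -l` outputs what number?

Walking parent pointers from c7: reachable set = {c1, c10, c11, c3, c7, c8, c9}.
That is 7 commits.

7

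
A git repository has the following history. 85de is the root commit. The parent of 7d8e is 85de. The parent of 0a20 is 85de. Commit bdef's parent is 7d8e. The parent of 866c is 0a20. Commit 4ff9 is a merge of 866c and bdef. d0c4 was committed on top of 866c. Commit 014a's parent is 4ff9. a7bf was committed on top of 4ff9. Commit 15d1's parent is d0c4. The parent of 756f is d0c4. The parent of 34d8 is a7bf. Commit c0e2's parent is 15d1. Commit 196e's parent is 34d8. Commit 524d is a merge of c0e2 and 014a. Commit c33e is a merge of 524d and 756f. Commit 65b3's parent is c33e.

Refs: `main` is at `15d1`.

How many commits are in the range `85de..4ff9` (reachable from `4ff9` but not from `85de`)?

Reachable from 4ff9: {0a20, 4ff9, 7d8e, 85de, 866c, bdef}.
Reachable from 85de: {85de}.
In 4ff9's history but not 85de's: {0a20, 4ff9, 7d8e, 866c, bdef} — 5 commits.

5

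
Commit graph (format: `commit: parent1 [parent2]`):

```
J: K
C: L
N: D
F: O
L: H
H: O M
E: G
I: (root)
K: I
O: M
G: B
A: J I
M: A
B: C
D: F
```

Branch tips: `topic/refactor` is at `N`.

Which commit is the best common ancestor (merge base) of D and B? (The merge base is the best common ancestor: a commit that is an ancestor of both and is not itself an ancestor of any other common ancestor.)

O

Ancestors of D: {A, D, F, I, J, K, M, O}.
Ancestors of B: {A, B, C, H, I, J, K, L, M, O}.
Common ancestors: {A, I, J, K, M, O}.
Among these, O is not an ancestor of any other common ancestor — it is the merge base.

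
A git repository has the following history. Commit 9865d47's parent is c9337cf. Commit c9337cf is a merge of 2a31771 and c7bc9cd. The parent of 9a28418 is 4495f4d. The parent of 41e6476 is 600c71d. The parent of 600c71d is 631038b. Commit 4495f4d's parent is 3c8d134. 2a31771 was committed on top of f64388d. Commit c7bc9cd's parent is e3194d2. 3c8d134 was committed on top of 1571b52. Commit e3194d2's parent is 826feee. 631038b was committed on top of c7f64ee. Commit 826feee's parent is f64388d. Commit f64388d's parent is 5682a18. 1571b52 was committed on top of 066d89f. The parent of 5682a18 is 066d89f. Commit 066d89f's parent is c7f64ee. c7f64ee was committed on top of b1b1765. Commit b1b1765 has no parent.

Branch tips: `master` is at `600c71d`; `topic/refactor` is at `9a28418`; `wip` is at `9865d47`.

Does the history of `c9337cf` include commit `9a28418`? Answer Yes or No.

Ancestors of c9337cf: {066d89f, 2a31771, 5682a18, 826feee, b1b1765, c7bc9cd, c7f64ee, c9337cf, e3194d2, f64388d}.
9a28418 is not in that set, so it is not an ancestor of c9337cf.

No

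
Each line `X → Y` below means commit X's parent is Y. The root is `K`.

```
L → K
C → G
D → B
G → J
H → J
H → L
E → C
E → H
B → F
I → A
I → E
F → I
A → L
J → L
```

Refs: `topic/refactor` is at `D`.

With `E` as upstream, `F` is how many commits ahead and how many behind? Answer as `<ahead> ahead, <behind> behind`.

Reachable from F: {A, C, E, F, G, H, I, J, K, L}.
Reachable from E: {C, E, G, H, J, K, L}.
Only in F's history (ahead): {A, F, I} — 3.
Only in E's history (behind): {} — 0.

3 ahead, 0 behind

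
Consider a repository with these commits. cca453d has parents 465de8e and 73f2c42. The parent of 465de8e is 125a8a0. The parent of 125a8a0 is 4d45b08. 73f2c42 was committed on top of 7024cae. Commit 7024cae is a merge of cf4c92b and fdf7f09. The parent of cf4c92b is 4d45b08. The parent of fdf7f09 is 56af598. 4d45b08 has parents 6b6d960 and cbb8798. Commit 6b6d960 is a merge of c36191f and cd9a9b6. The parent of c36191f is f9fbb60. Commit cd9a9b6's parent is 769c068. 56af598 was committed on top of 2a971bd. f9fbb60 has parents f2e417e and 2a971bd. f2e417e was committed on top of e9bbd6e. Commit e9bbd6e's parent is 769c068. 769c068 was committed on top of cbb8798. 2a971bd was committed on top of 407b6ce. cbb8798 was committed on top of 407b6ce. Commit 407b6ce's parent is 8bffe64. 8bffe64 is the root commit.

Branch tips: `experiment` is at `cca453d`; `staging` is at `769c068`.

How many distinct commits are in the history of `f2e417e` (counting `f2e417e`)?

6

Walking parent pointers from f2e417e: reachable set = {407b6ce, 769c068, 8bffe64, cbb8798, e9bbd6e, f2e417e}.
That is 6 commits.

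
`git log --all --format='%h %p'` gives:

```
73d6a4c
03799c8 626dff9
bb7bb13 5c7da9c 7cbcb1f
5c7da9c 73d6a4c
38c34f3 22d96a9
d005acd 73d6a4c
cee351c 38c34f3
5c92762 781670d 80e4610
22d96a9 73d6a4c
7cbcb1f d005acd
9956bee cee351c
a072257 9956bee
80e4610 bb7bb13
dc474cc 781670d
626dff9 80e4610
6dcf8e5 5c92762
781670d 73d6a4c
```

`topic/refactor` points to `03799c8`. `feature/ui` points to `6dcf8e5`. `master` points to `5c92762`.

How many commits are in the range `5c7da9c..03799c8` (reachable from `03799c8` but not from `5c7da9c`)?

6

Reachable from 03799c8: {03799c8, 5c7da9c, 626dff9, 73d6a4c, 7cbcb1f, 80e4610, bb7bb13, d005acd}.
Reachable from 5c7da9c: {5c7da9c, 73d6a4c}.
In 03799c8's history but not 5c7da9c's: {03799c8, 626dff9, 7cbcb1f, 80e4610, bb7bb13, d005acd} — 6 commits.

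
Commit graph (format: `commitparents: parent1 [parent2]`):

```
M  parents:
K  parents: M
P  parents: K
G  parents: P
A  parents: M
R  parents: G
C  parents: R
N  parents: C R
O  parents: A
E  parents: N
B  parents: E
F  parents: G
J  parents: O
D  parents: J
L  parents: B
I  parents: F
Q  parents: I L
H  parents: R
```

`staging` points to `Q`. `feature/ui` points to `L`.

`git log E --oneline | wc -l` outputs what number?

Walking parent pointers from E: reachable set = {C, E, G, K, M, N, P, R}.
That is 8 commits.

8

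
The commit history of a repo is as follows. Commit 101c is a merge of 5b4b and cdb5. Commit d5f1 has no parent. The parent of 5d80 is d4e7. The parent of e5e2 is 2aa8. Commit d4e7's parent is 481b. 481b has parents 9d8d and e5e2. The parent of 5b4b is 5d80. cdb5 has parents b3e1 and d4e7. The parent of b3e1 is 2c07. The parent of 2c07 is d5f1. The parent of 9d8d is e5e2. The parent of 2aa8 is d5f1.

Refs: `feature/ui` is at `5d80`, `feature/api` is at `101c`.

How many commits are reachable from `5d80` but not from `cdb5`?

1

Reachable from 5d80: {2aa8, 481b, 5d80, 9d8d, d4e7, d5f1, e5e2}.
Reachable from cdb5: {2aa8, 2c07, 481b, 9d8d, b3e1, cdb5, d4e7, d5f1, e5e2}.
In 5d80's history but not cdb5's: {5d80} — 1 commit.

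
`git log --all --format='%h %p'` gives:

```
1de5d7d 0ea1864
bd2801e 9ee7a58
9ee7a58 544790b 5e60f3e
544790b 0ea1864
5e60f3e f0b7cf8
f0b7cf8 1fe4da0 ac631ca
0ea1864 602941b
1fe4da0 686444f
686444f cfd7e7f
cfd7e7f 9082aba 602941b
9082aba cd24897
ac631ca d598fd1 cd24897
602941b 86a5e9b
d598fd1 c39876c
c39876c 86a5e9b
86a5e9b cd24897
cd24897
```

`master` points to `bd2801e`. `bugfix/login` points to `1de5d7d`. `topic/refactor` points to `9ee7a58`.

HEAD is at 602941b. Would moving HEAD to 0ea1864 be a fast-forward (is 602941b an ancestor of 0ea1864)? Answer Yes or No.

A fast-forward from 602941b to 0ea1864 is possible iff 602941b is an ancestor of 0ea1864.
Ancestors of 0ea1864: {0ea1864, 602941b, 86a5e9b, cd24897}.
602941b is among them, so fast-forward is possible.

Yes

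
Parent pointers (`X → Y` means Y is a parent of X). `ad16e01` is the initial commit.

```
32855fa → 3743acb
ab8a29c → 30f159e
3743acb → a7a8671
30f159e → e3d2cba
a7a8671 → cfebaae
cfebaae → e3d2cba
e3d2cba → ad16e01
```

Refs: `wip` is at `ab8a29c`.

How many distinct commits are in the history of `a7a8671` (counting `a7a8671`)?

Walking parent pointers from a7a8671: reachable set = {a7a8671, ad16e01, cfebaae, e3d2cba}.
That is 4 commits.

4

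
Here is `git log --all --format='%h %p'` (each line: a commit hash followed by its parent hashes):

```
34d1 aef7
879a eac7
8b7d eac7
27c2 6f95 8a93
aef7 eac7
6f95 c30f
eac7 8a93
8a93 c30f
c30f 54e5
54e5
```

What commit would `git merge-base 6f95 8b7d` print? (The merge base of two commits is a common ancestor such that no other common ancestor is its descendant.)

Ancestors of 6f95: {54e5, 6f95, c30f}.
Ancestors of 8b7d: {54e5, 8a93, 8b7d, c30f, eac7}.
Common ancestors: {54e5, c30f}.
Among these, c30f is not an ancestor of any other common ancestor — it is the merge base.

c30f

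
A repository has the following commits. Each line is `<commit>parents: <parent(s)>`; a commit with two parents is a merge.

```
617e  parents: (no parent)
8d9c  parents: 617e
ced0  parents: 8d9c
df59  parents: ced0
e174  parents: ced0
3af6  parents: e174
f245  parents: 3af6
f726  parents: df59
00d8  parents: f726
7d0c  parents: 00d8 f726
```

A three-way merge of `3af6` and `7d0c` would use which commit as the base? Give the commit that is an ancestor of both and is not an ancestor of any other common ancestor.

ced0

Ancestors of 3af6: {3af6, 617e, 8d9c, ced0, e174}.
Ancestors of 7d0c: {00d8, 617e, 7d0c, 8d9c, ced0, df59, f726}.
Common ancestors: {617e, 8d9c, ced0}.
Among these, ced0 is not an ancestor of any other common ancestor — it is the merge base.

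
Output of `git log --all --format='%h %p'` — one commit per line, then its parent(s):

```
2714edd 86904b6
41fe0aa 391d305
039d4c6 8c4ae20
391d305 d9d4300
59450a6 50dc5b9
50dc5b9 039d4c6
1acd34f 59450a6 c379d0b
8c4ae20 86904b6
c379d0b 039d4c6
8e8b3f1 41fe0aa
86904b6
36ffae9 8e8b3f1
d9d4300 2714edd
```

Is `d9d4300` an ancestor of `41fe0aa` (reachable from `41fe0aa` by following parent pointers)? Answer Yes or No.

Ancestors of 41fe0aa (commits reachable by following parents): {2714edd, 391d305, 41fe0aa, 86904b6, d9d4300}.
d9d4300 is in that set, so it is an ancestor of 41fe0aa.

Yes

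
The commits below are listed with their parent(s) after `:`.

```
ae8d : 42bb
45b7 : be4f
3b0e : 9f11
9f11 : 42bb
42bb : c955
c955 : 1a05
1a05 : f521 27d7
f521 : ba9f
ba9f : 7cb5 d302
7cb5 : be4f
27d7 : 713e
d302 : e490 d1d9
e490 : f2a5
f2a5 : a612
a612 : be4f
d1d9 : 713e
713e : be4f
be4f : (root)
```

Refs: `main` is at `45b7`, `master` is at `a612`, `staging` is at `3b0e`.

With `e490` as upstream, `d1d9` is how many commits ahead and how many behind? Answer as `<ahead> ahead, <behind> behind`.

Reachable from d1d9: {713e, be4f, d1d9}.
Reachable from e490: {a612, be4f, e490, f2a5}.
Only in d1d9's history (ahead): {713e, d1d9} — 2.
Only in e490's history (behind): {a612, e490, f2a5} — 3.

2 ahead, 3 behind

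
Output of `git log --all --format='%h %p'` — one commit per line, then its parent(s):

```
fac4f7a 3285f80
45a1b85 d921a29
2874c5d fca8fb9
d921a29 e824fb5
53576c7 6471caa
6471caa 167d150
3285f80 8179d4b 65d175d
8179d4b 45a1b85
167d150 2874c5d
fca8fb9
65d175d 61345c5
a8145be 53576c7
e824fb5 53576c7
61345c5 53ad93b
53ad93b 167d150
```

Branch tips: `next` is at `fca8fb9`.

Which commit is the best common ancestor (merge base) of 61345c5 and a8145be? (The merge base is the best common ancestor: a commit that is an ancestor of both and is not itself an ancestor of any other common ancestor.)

Ancestors of 61345c5: {167d150, 2874c5d, 53ad93b, 61345c5, fca8fb9}.
Ancestors of a8145be: {167d150, 2874c5d, 53576c7, 6471caa, a8145be, fca8fb9}.
Common ancestors: {167d150, 2874c5d, fca8fb9}.
Among these, 167d150 is not an ancestor of any other common ancestor — it is the merge base.

167d150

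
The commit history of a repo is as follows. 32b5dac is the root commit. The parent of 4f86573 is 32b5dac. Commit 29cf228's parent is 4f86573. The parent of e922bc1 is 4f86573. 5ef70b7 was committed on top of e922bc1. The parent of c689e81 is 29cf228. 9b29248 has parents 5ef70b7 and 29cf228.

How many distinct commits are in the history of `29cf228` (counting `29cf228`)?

Walking parent pointers from 29cf228: reachable set = {29cf228, 32b5dac, 4f86573}.
That is 3 commits.

3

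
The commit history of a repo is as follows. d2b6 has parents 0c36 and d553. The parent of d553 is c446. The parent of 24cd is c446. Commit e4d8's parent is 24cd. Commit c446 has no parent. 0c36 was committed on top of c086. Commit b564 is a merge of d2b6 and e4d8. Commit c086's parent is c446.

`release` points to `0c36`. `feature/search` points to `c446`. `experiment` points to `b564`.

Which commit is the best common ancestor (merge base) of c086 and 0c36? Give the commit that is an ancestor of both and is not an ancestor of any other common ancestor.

Ancestors of c086: {c086, c446}.
Ancestors of 0c36: {0c36, c086, c446}.
Common ancestors: {c086, c446}.
Among these, c086 is not an ancestor of any other common ancestor — it is the merge base.

c086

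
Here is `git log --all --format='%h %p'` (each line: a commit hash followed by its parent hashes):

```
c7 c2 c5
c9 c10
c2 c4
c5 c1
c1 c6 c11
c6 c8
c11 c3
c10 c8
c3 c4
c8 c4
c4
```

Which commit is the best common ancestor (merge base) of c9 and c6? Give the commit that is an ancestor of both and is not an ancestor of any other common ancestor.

Ancestors of c9: {c10, c4, c8, c9}.
Ancestors of c6: {c4, c6, c8}.
Common ancestors: {c4, c8}.
Among these, c8 is not an ancestor of any other common ancestor — it is the merge base.

c8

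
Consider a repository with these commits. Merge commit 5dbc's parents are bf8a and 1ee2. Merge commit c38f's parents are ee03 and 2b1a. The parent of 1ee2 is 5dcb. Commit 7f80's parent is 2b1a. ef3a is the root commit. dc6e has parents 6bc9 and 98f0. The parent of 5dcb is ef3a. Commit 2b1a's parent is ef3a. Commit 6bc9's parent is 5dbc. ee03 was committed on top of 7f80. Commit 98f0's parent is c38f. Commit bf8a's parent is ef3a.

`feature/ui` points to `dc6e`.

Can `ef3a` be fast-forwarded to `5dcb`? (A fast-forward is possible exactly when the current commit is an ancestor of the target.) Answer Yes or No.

Yes

A fast-forward from ef3a to 5dcb is possible iff ef3a is an ancestor of 5dcb.
Ancestors of 5dcb: {5dcb, ef3a}.
ef3a is among them, so fast-forward is possible.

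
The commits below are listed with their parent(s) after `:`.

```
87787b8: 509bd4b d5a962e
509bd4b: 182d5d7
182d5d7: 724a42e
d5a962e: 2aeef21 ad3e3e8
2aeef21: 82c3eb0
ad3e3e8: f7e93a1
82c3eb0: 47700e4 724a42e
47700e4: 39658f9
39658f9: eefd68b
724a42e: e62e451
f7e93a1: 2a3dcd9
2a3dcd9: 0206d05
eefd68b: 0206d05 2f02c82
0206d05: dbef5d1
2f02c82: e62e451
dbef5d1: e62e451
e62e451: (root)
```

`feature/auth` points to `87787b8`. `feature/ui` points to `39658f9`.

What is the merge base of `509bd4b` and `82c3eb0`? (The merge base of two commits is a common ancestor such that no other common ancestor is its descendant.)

724a42e

Ancestors of 509bd4b: {182d5d7, 509bd4b, 724a42e, e62e451}.
Ancestors of 82c3eb0: {0206d05, 2f02c82, 39658f9, 47700e4, 724a42e, 82c3eb0, dbef5d1, e62e451, eefd68b}.
Common ancestors: {724a42e, e62e451}.
Among these, 724a42e is not an ancestor of any other common ancestor — it is the merge base.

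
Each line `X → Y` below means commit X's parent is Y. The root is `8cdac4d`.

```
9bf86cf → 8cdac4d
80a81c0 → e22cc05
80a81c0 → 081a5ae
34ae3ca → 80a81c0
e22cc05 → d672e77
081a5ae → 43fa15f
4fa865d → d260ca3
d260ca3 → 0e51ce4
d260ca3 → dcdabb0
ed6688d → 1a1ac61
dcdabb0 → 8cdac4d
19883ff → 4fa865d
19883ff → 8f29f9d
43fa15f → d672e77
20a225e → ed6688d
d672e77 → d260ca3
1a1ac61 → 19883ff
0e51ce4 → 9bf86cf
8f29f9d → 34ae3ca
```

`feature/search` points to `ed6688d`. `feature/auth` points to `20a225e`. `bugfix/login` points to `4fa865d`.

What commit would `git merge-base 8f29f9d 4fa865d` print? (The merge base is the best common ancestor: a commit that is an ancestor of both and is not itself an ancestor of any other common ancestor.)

Ancestors of 8f29f9d: {081a5ae, 0e51ce4, 34ae3ca, 43fa15f, 80a81c0, 8cdac4d, 8f29f9d, 9bf86cf, d260ca3, d672e77, dcdabb0, e22cc05}.
Ancestors of 4fa865d: {0e51ce4, 4fa865d, 8cdac4d, 9bf86cf, d260ca3, dcdabb0}.
Common ancestors: {0e51ce4, 8cdac4d, 9bf86cf, d260ca3, dcdabb0}.
Among these, d260ca3 is not an ancestor of any other common ancestor — it is the merge base.

d260ca3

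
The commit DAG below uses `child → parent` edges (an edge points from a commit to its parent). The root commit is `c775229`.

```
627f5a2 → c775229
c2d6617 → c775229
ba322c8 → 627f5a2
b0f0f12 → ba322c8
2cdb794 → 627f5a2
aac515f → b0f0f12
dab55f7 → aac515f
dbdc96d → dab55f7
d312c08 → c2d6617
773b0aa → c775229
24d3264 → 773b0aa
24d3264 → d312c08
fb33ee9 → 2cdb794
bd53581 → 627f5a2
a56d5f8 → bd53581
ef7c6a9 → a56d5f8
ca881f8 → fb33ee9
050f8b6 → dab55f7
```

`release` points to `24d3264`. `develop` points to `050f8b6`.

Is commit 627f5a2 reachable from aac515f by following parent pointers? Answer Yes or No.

Yes

Ancestors of aac515f (commits reachable by following parents): {627f5a2, aac515f, b0f0f12, ba322c8, c775229}.
627f5a2 is in that set, so it is an ancestor of aac515f.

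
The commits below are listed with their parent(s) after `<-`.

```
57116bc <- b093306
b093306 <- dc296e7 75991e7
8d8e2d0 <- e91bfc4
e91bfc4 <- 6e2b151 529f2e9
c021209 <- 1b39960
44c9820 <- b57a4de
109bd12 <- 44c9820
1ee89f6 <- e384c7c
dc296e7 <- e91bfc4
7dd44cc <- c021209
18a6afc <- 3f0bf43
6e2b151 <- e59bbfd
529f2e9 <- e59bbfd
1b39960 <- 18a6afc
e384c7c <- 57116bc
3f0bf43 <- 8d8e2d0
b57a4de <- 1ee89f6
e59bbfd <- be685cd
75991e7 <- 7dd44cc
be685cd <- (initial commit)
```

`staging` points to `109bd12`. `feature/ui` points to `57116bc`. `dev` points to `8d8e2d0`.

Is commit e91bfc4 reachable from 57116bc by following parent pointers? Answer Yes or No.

Ancestors of 57116bc (commits reachable by following parents): {18a6afc, 1b39960, 3f0bf43, 529f2e9, 57116bc, 6e2b151, 75991e7, 7dd44cc, 8d8e2d0, b093306, be685cd, c021209, dc296e7, e59bbfd, e91bfc4}.
e91bfc4 is in that set, so it is an ancestor of 57116bc.

Yes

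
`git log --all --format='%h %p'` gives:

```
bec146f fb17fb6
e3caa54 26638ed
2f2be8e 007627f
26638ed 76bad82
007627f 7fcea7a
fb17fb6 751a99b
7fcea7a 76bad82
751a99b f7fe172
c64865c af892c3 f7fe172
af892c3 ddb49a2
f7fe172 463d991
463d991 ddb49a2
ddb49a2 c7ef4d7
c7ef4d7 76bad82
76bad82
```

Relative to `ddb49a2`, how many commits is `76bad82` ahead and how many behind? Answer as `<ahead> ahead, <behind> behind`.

0 ahead, 2 behind

Reachable from 76bad82: {76bad82}.
Reachable from ddb49a2: {76bad82, c7ef4d7, ddb49a2}.
Only in 76bad82's history (ahead): {} — 0.
Only in ddb49a2's history (behind): {c7ef4d7, ddb49a2} — 2.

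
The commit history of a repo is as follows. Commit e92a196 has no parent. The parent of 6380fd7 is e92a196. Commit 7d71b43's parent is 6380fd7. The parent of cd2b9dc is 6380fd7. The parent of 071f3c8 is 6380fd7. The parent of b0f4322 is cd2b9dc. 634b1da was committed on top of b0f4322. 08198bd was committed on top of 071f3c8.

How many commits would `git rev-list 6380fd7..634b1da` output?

Reachable from 634b1da: {634b1da, 6380fd7, b0f4322, cd2b9dc, e92a196}.
Reachable from 6380fd7: {6380fd7, e92a196}.
In 634b1da's history but not 6380fd7's: {634b1da, b0f4322, cd2b9dc} — 3 commits.

3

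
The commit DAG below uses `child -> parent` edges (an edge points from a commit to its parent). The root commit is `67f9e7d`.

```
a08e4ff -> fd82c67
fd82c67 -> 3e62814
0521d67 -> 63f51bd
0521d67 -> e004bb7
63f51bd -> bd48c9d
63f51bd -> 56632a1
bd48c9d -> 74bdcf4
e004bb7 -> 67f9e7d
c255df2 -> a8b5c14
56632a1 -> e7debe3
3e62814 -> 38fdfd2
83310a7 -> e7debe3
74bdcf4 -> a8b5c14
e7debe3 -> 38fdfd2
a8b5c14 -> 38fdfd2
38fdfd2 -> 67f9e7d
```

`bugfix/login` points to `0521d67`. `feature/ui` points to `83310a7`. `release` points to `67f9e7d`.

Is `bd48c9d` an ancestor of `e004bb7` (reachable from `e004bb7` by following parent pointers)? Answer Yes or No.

Ancestors of e004bb7: {67f9e7d, e004bb7}.
bd48c9d is not in that set, so it is not an ancestor of e004bb7.

No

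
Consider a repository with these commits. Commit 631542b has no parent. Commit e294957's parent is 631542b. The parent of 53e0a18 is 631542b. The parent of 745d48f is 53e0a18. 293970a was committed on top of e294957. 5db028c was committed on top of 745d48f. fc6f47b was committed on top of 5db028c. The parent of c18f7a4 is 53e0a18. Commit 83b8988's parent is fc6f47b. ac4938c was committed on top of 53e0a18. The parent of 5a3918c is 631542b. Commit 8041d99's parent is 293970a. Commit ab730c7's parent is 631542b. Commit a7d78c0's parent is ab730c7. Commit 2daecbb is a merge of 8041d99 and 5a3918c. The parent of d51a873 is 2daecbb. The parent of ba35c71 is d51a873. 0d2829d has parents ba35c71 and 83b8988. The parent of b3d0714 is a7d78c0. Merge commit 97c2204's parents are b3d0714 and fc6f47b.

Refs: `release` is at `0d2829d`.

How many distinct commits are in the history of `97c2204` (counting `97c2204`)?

9

Walking parent pointers from 97c2204: reachable set = {53e0a18, 5db028c, 631542b, 745d48f, 97c2204, a7d78c0, ab730c7, b3d0714, fc6f47b}.
That is 9 commits.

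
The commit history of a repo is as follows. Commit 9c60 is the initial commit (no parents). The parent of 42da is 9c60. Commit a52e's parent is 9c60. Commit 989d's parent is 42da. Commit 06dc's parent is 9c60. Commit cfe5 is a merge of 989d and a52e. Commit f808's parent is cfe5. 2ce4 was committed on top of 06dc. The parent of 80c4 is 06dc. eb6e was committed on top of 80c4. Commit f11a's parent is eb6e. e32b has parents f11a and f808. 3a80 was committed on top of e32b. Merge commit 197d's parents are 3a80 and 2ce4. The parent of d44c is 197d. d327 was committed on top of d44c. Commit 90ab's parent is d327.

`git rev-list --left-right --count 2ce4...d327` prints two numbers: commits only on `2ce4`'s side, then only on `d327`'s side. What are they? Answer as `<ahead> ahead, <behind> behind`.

0 ahead, 13 behind

Reachable from 2ce4: {06dc, 2ce4, 9c60}.
Reachable from d327: {06dc, 197d, 2ce4, 3a80, 42da, 80c4, 989d, 9c60, a52e, cfe5, d327, d44c, e32b, eb6e, f11a, f808}.
Only in 2ce4's history (ahead): {} — 0.
Only in d327's history (behind): {197d, 3a80, 42da, 80c4, 989d, a52e, cfe5, d327, d44c, e32b, eb6e, f11a, f808} — 13.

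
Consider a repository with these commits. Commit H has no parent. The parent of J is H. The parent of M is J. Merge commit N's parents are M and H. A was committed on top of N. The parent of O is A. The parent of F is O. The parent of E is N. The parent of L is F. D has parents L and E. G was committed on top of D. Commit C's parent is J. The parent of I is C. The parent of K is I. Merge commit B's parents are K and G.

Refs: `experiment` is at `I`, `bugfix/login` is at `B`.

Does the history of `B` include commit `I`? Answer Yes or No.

Ancestors of B (commits reachable by following parents): {A, B, C, D, E, F, G, H, I, J, K, L, M, N, O}.
I is in that set, so it is an ancestor of B.

Yes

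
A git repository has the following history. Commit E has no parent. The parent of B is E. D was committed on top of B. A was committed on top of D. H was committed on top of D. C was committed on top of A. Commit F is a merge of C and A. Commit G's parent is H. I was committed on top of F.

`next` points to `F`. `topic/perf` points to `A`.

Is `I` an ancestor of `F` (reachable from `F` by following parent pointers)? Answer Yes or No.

No

Ancestors of F: {A, B, C, D, E, F}.
I is not in that set, so it is not an ancestor of F.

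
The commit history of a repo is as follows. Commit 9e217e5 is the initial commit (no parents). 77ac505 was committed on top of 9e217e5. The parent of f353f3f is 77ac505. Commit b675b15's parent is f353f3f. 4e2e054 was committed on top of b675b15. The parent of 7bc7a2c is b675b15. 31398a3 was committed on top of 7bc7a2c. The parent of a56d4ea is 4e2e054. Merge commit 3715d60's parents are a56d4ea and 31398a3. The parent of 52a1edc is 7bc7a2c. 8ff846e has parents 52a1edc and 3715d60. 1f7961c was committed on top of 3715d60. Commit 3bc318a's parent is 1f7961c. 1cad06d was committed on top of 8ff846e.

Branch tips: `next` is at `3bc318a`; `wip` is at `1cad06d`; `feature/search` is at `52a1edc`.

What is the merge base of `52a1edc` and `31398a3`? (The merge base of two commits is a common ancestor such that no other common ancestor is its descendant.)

Ancestors of 52a1edc: {52a1edc, 77ac505, 7bc7a2c, 9e217e5, b675b15, f353f3f}.
Ancestors of 31398a3: {31398a3, 77ac505, 7bc7a2c, 9e217e5, b675b15, f353f3f}.
Common ancestors: {77ac505, 7bc7a2c, 9e217e5, b675b15, f353f3f}.
Among these, 7bc7a2c is not an ancestor of any other common ancestor — it is the merge base.

7bc7a2c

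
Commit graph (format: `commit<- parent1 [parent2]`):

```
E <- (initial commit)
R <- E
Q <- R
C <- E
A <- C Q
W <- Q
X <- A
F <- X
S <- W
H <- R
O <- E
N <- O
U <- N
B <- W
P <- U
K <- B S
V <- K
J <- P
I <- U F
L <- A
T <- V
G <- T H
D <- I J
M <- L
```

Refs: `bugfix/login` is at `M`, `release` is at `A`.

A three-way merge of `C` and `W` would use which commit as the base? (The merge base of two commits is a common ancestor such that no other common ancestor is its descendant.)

Ancestors of C: {C, E}.
Ancestors of W: {E, Q, R, W}.
Common ancestors: {E}.
The only common ancestor is E, so it is the merge base.

E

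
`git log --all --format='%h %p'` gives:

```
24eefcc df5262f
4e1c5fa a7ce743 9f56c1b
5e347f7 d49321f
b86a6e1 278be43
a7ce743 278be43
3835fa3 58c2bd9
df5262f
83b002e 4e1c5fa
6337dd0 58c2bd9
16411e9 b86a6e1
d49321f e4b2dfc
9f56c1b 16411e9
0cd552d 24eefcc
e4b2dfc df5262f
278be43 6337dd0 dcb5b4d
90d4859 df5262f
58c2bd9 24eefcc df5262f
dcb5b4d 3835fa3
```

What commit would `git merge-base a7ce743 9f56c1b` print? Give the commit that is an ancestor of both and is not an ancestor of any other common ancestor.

Ancestors of a7ce743: {24eefcc, 278be43, 3835fa3, 58c2bd9, 6337dd0, a7ce743, dcb5b4d, df5262f}.
Ancestors of 9f56c1b: {16411e9, 24eefcc, 278be43, 3835fa3, 58c2bd9, 6337dd0, 9f56c1b, b86a6e1, dcb5b4d, df5262f}.
Common ancestors: {24eefcc, 278be43, 3835fa3, 58c2bd9, 6337dd0, dcb5b4d, df5262f}.
Among these, 278be43 is not an ancestor of any other common ancestor — it is the merge base.

278be43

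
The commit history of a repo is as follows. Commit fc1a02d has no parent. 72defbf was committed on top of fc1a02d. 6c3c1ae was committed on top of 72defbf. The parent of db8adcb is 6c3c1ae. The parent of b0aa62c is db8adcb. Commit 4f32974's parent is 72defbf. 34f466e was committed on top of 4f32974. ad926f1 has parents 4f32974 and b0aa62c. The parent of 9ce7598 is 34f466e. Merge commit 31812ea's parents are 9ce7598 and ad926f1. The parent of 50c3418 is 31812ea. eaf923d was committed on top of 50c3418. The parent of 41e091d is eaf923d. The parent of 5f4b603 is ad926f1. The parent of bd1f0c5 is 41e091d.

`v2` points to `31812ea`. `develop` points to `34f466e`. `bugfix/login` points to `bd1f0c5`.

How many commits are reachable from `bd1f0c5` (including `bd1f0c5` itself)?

Walking parent pointers from bd1f0c5: reachable set = {31812ea, 34f466e, 41e091d, 4f32974, 50c3418, 6c3c1ae, 72defbf, 9ce7598, ad926f1, b0aa62c, bd1f0c5, db8adcb, eaf923d, fc1a02d}.
That is 14 commits.

14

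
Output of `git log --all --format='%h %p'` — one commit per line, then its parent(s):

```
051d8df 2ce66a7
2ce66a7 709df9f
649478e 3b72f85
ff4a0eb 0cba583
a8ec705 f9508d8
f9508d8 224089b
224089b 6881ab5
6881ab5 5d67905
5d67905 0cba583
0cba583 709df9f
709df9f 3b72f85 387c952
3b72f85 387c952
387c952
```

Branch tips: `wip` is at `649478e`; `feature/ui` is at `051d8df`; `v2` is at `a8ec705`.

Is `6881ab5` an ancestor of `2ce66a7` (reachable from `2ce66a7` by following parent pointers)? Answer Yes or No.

No

Ancestors of 2ce66a7: {2ce66a7, 387c952, 3b72f85, 709df9f}.
6881ab5 is not in that set, so it is not an ancestor of 2ce66a7.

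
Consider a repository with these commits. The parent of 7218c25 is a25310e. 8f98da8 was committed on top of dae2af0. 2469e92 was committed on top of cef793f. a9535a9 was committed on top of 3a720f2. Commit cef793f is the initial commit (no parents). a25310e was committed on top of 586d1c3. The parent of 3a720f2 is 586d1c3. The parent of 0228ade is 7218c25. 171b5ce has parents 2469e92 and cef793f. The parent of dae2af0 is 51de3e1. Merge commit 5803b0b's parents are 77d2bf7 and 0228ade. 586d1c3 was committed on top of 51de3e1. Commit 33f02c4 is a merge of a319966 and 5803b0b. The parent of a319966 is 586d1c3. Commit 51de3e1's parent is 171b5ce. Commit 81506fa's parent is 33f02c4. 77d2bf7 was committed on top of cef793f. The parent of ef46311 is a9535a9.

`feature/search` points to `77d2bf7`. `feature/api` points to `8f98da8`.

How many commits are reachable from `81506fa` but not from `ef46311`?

Reachable from 81506fa: {0228ade, 171b5ce, 2469e92, 33f02c4, 51de3e1, 5803b0b, 586d1c3, 7218c25, 77d2bf7, 81506fa, a25310e, a319966, cef793f}.
Reachable from ef46311: {171b5ce, 2469e92, 3a720f2, 51de3e1, 586d1c3, a9535a9, cef793f, ef46311}.
In 81506fa's history but not ef46311's: {0228ade, 33f02c4, 5803b0b, 7218c25, 77d2bf7, 81506fa, a25310e, a319966} — 8 commits.

8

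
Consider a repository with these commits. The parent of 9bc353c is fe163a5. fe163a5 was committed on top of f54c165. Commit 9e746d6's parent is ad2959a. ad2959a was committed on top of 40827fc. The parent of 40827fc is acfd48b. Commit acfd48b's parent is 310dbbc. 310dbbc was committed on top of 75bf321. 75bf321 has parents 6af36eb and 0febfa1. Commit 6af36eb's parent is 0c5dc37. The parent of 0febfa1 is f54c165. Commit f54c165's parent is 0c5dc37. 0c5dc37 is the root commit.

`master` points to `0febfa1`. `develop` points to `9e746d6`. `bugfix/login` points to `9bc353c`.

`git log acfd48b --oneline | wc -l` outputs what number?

7

Walking parent pointers from acfd48b: reachable set = {0c5dc37, 0febfa1, 310dbbc, 6af36eb, 75bf321, acfd48b, f54c165}.
That is 7 commits.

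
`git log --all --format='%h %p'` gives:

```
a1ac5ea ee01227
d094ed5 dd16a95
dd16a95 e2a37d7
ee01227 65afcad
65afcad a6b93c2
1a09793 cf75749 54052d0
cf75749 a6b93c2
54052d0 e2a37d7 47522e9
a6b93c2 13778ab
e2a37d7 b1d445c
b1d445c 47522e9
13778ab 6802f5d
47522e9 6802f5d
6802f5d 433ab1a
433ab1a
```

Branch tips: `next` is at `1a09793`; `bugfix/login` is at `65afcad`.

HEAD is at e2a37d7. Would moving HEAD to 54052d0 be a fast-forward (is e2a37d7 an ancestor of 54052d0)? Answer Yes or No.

A fast-forward from e2a37d7 to 54052d0 is possible iff e2a37d7 is an ancestor of 54052d0.
Ancestors of 54052d0: {433ab1a, 47522e9, 54052d0, 6802f5d, b1d445c, e2a37d7}.
e2a37d7 is among them, so fast-forward is possible.

Yes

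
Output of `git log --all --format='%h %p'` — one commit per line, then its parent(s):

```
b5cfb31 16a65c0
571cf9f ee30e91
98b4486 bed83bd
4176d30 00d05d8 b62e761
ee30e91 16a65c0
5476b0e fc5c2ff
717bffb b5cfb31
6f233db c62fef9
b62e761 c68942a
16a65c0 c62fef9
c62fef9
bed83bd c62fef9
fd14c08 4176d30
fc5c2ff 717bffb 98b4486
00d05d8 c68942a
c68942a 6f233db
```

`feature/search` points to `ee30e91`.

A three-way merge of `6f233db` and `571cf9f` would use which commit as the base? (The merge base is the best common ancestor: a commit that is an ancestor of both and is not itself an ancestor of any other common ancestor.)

c62fef9

Ancestors of 6f233db: {6f233db, c62fef9}.
Ancestors of 571cf9f: {16a65c0, 571cf9f, c62fef9, ee30e91}.
Common ancestors: {c62fef9}.
The only common ancestor is c62fef9, so it is the merge base.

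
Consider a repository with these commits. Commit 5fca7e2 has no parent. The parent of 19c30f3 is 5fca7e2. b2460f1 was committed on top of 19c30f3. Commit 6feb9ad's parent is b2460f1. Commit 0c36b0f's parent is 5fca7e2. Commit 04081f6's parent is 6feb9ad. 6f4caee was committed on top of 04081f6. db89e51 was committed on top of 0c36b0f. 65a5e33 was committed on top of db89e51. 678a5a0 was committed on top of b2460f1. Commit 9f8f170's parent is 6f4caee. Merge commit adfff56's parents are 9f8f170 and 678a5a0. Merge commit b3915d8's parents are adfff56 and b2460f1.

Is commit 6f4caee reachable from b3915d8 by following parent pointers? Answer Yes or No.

Yes

Ancestors of b3915d8 (commits reachable by following parents): {04081f6, 19c30f3, 5fca7e2, 678a5a0, 6f4caee, 6feb9ad, 9f8f170, adfff56, b2460f1, b3915d8}.
6f4caee is in that set, so it is an ancestor of b3915d8.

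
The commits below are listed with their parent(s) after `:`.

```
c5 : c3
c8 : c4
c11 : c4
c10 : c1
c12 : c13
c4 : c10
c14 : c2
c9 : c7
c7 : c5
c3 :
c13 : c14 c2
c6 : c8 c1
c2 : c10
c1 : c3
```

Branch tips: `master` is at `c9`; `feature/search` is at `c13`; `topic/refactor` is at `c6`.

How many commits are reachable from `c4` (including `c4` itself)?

Walking parent pointers from c4: reachable set = {c1, c10, c3, c4}.
That is 4 commits.

4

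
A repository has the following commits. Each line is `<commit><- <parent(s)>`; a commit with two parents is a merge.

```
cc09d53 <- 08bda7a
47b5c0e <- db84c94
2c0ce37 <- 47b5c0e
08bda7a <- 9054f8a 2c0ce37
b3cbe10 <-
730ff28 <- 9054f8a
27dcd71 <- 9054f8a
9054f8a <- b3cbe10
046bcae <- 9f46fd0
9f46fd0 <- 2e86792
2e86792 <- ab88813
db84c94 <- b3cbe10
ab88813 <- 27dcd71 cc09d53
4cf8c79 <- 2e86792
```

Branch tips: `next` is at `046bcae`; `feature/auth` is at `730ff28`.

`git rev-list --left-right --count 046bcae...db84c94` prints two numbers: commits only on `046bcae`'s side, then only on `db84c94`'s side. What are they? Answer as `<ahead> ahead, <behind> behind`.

Reachable from 046bcae: {046bcae, 08bda7a, 27dcd71, 2c0ce37, 2e86792, 47b5c0e, 9054f8a, 9f46fd0, ab88813, b3cbe10, cc09d53, db84c94}.
Reachable from db84c94: {b3cbe10, db84c94}.
Only in 046bcae's history (ahead): {046bcae, 08bda7a, 27dcd71, 2c0ce37, 2e86792, 47b5c0e, 9054f8a, 9f46fd0, ab88813, cc09d53} — 10.
Only in db84c94's history (behind): {} — 0.

10 ahead, 0 behind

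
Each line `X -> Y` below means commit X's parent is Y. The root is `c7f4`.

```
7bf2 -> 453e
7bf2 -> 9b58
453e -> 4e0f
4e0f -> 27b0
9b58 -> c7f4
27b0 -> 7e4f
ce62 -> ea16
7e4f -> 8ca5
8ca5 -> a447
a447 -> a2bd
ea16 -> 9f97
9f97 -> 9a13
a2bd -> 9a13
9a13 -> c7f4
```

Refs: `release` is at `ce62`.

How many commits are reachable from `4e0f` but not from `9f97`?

Reachable from 4e0f: {27b0, 4e0f, 7e4f, 8ca5, 9a13, a2bd, a447, c7f4}.
Reachable from 9f97: {9a13, 9f97, c7f4}.
In 4e0f's history but not 9f97's: {27b0, 4e0f, 7e4f, 8ca5, a2bd, a447} — 6 commits.

6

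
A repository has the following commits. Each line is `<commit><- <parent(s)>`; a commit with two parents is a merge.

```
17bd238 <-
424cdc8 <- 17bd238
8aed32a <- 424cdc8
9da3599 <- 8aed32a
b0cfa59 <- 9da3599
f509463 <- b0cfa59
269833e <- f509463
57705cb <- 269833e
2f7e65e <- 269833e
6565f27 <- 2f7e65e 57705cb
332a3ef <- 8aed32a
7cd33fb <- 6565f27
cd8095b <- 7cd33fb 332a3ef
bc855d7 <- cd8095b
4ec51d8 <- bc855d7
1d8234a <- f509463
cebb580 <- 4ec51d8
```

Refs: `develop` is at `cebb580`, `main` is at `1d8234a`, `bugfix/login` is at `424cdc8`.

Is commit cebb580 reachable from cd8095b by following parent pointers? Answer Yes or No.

Ancestors of cd8095b: {17bd238, 269833e, 2f7e65e, 332a3ef, 424cdc8, 57705cb, 6565f27, 7cd33fb, 8aed32a, 9da3599, b0cfa59, cd8095b, f509463}.
cebb580 is not in that set, so it is not an ancestor of cd8095b.

No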